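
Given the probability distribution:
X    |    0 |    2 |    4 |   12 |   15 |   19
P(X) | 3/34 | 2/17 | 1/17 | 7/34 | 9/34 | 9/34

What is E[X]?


E[X] = Σ x·P(X=x)
= (0)×(3/34) + (2)×(2/17) + (4)×(1/17) + (12)×(7/34) + (15)×(9/34) + (19)×(9/34)
= 203/17

E[X] = 203/17


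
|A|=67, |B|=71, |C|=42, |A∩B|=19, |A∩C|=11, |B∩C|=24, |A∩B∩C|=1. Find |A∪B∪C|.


|A∪B∪C| = 67+71+42-19-11-24+1 = 127

|A∪B∪C| = 127


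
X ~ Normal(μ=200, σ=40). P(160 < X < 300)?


z₁=(160-200)/40=-1.0, z₂=(300-200)/40=2.5
P = Φ(2.5) - Φ(-1.0) = 0.993790 - 0.158655 = 0.835135 ≈ 0.8351

P(160 < X < 300) ≈ 0.8351


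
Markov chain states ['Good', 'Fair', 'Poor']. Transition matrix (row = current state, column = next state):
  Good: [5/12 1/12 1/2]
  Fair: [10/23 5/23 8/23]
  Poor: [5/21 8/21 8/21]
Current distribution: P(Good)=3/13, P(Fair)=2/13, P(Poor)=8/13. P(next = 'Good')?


P(next=Good) = Σᵢ P(now=i)×P(i→Good)
= 3/13×5/12 + 2/13×10/23 + 8/13×5/21
= 5/52 + 20/299 + 40/273 = 7775/25116

P = 7775/25116 ≈ 0.3096


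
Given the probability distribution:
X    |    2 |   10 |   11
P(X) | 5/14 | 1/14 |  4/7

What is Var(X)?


E[X] = 54/7
E[X²] = 544/7
Var(X) = E[X²] - (E[X])² = 544/7 - 2916/49 = 892/49

Var(X) = 892/49 ≈ 18.2041


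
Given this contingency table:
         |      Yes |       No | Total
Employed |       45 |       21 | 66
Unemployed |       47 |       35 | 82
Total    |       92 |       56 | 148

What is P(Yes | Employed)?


P(Yes | Employed) = 45/(45+21) = 45/66 = 15/22

P(Yes|Employed) = 15/22 ≈ 68.18%


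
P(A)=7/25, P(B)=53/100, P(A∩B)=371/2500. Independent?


P(A)×P(B) = 371/2500
P(A∩B) = 371/2500
Equal ✓ → Independent

Yes, independent


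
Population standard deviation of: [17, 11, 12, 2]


Mean = 42/4 = 21/2
  (17-21/2)²=169/4
  (11-21/2)²=1/4
  (12-21/2)²=9/4
  (2-21/2)²=289/4
Σ(x-μ)² = 117
σ² = 117/4

σ = √(117/4) ≈ 5.4083


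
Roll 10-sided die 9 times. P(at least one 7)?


P(no 7)^9 = (9/10)^9 = 387420489/1000000000
P(≥1) = 1 - 387420489/1000000000 = 612579511/1000000000

P = 612579511/1000000000 ≈ 61.26%


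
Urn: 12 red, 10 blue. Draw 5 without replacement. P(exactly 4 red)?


Hypergeometric: C(12,4)×C(10,1)/C(22,5)
= 495×10/26334 = 25/133

P(X=4) = 25/133 ≈ 18.80%


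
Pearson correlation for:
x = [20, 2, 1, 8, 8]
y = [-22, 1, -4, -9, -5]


n=5, Σx=39, Σy=-39, Σxy=-554, Σx²=533, Σy²=607
r = (5×(-554) - 39×(-39))/√((5×533 - 39²)(5×607 - (-39)²))
= -1249/√(1144×1514) = -1249/√1732016 ≈ -1249/1316.0608 ≈ -0.9490

r ≈ -0.9490


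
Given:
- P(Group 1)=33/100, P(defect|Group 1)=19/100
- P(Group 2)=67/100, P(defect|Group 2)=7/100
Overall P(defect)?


P(B) = Σ P(B|Aᵢ)×P(Aᵢ)
  19/100×33/100 = 627/10000
  7/100×67/100 = 469/10000
Sum = 137/1250

P(defect) = 137/1250 ≈ 10.96%


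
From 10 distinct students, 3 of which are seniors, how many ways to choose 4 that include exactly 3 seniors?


Choose 3 of the 3 seniors and 1 of the other 7 students:
C(3,3)×C(7,1) = 1×7 = 7

7


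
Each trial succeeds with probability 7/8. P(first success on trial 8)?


Geometric: P(X=8) = (1-p)^(k-1)×p = (1/8)^7×7/8 = 7/16777216

P(X=8) = 7/16777216 ≈ 0.00%


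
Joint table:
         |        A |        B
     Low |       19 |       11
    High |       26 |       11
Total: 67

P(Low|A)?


P(Low|A) = 19/(19+26) = 19/45

P = 19/45 ≈ 42.22%


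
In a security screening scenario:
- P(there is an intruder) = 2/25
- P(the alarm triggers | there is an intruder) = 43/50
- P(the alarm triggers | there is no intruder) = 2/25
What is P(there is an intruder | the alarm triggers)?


Using Bayes' theorem:
P(A|B) = P(B|A)·P(A) / P(B)

P(the alarm triggers) = 43/50 × 2/25 + 2/25 × 23/25
= 43/625 + 46/625 = 89/625

P(there is an intruder|the alarm triggers) = (43/625) / (89/625) = 43/89

P(there is an intruder|the alarm triggers) = 43/89 ≈ 48.31%


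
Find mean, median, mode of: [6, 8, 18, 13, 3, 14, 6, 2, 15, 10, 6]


Sorted: [2, 3, 6, 6, 6, 8, 10, 13, 14, 15, 18]
Mean = 101/11
Median = 8
Freq: {6: 3, 8: 1, 18: 1, 13: 1, 3: 1, 14: 1, 2: 1, 15: 1, 10: 1}
Mode: [6]

Mean=101/11, Median=8, Mode=6


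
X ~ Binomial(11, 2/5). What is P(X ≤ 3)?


P(X ≤ 3) = Σ P(X=i) for i=0..3
P(X=0) = 177147/48828125
P(X=1) = 1299078/48828125
P(X=2) = 866052/9765625
P(X=3) = 1732104/9765625
Sum = 2893401/9765625

P(X ≤ 3) = 2893401/9765625 ≈ 29.63%


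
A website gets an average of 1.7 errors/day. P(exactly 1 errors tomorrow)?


Poisson(λ=1.7): P(X=1) = e^(-λ)×λ^k/k!
= e^(-1.7) × 1.7^1 / 1!
≈ 0.1826835241 × 1.7 / 1 ≈ 0.310562

P(X=1) ≈ 0.310562 ≈ 31.06%


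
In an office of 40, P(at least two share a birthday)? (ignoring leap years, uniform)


P(all different) = Π(365-i)/365 for i=0..39
= 0.108768
P(match) = 1 - 0.108768 = 0.891232

P ≈ 0.8912 ≈ 89.12%


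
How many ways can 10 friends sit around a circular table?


Circular arrangements of 10 distinct objects: fix one position to break rotational symmetry.
(n-1)! = 9! = 362880

362880


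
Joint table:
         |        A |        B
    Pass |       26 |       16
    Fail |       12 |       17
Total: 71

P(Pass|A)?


P(Pass|A) = 26/(26+12) = 26/38 = 13/19

P = 13/19 ≈ 68.42%


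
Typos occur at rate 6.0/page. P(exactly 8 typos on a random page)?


Poisson(λ=6.0): P(X=8) = e^(-λ)×λ^k/k!
= e^(-6.0) × 6.0^8 / 8!
≈ 0.002478752177 × 1679616 / 40320 ≈ 0.103258

P(X=8) ≈ 0.103258 ≈ 10.33%


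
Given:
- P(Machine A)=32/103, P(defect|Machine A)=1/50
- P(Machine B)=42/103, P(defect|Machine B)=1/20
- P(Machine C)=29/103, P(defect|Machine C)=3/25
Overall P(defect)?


P(B) = Σ P(B|Aᵢ)×P(Aᵢ)
  1/50×32/103 = 16/2575
  1/20×42/103 = 21/1030
  3/25×29/103 = 87/2575
Sum = 311/5150

P(defect) = 311/5150 ≈ 6.04%


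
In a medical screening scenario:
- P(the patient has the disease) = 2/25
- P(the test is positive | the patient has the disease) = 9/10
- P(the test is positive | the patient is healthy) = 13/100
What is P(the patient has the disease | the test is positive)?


Using Bayes' theorem:
P(A|B) = P(B|A)·P(A) / P(B)

P(the test is positive) = 9/10 × 2/25 + 13/100 × 23/25
= 9/125 + 299/2500 = 479/2500

P(the patient has the disease|the test is positive) = (9/125) / (479/2500) = 180/479

P(the patient has the disease|the test is positive) = 180/479 ≈ 37.58%


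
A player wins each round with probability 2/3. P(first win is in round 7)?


Geometric: P(X=7) = (1-p)^(k-1)×p = (1/3)^6×2/3 = 2/2187

P(X=7) = 2/2187 ≈ 0.09%


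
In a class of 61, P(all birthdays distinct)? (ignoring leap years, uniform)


P(all different) = Π(365-i)/365 for i=0..60
= (365/365)×(364/365)×...×(305/365)
= 0.004911

P ≈ 0.0049 ≈ 0.49%


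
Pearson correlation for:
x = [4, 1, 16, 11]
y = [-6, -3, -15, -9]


n=4, Σx=32, Σy=-33, Σxy=-366, Σx²=394, Σy²=351
r = (4×(-366) - 32×(-33))/√((4×394 - 32²)(4×351 - (-33)²))
= -408/√(552×315) = -408/√173880 ≈ -408/416.9892 ≈ -0.9784

r ≈ -0.9784


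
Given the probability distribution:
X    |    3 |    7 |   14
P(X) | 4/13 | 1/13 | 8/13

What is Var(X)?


E[X] = 131/13
E[X²] = 1653/13
Var(X) = E[X²] - (E[X])² = 1653/13 - 17161/169 = 4328/169

Var(X) = 4328/169 ≈ 25.6095


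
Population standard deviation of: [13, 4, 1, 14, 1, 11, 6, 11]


Mean = 61/8
  (13-61/8)²=1849/64
  (4-61/8)²=841/64
  (1-61/8)²=2809/64
  (14-61/8)²=2601/64
  (1-61/8)²=2809/64
  (11-61/8)²=729/64
  (6-61/8)²=169/64
  (11-61/8)²=729/64
Σ(x-μ)² = 1567/8
σ² = (1567/8)/8 = 1567/64

σ = √(1567/64) ≈ 4.9482


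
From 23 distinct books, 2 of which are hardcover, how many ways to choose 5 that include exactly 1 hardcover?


Choose 1 of the 2 hardcovers and 4 of the other 21 books:
C(2,1)×C(21,4) = 2×5985 = 11970

11970


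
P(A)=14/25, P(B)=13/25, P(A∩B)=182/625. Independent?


P(A)×P(B) = 182/625
P(A∩B) = 182/625
Equal ✓ → Independent

Yes, independent


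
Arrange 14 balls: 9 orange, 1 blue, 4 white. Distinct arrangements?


14!/(9!×1!×4!) = 10010

10010


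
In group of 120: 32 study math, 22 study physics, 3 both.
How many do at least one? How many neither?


|A∪B| = 32+22-3 = 51
Neither = 120-51 = 69

At least one: 51; Neither: 69


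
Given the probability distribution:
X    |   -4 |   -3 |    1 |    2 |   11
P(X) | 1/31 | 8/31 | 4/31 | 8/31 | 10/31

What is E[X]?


E[X] = Σ x·P(X=x)
= (-4)×(1/31) + (-3)×(8/31) + (1)×(4/31) + (2)×(8/31) + (11)×(10/31)
= 102/31

E[X] = 102/31


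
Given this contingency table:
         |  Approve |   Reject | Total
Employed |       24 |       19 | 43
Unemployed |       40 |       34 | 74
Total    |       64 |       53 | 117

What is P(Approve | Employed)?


P(Approve | Employed) = 24/(24+19) = 24/43

P(Approve|Employed) = 24/43 ≈ 55.81%


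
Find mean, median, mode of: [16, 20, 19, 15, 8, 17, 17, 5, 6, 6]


Sorted: [5, 6, 6, 8, 15, 16, 17, 17, 19, 20]
Mean = 129/10
Median = 31/2
Freq: {16: 1, 20: 1, 19: 1, 15: 1, 8: 1, 17: 2, 5: 1, 6: 2}
Mode: [6, 17]

Mean=129/10, Median=31/2, Mode=[6, 17]


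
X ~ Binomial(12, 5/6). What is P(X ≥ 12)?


P(X ≥ 12) = Σ P(X=i) for i=12..12
P(X=12) = 244140625/2176782336
Sum = 244140625/2176782336

P(X ≥ 12) = 244140625/2176782336 ≈ 11.22%


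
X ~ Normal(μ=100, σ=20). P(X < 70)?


z = (70-100)/20 = -1.5
P(Z < -1.5) = 0.0668

P(X < 70) ≈ 0.0668


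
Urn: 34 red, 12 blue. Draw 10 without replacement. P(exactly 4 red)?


Hypergeometric: C(34,4)×C(12,6)/C(46,10)
= 46376×924/4076350421 = 3895584/370577311

P(X=4) = 3895584/370577311 ≈ 1.05%


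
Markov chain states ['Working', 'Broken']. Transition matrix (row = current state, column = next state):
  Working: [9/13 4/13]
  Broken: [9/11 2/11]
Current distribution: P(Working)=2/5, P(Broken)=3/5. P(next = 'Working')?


P(next=Working) = Σᵢ P(now=i)×P(i→Working)
= 2/5×9/13 + 3/5×9/11
= 18/65 + 27/55 = 549/715

P = 549/715 ≈ 0.7678


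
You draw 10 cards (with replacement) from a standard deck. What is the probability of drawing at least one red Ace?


P(not a red Ace) = 50/52 = 25/26
P(none in 10 draws) = (25/26)^10 = 95367431640625/141167095653376
P(≥1 red Ace) = 1 - 95367431640625/141167095653376 = 45799664012751/141167095653376

P = 45799664012751/141167095653376 ≈ 32.44%


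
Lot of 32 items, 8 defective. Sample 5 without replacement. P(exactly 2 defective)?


Hypergeometric: C(8,2)×C(24,3)/C(32,5)
= 28×2024/201376 = 253/899

P(X=2) = 253/899 ≈ 28.14%


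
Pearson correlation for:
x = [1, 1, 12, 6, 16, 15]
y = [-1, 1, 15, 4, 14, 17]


n=6, Σx=51, Σy=50, Σxy=683, Σx²=663, Σy²=728
r = (6×683 - 51×50)/√((6×663 - 51²)(6×728 - 50²))
= 1548/√(1377×1868) = 1548/√2572236 ≈ 1548/1603.8192 ≈ 0.9652

r ≈ 0.9652


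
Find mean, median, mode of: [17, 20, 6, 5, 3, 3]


Sorted: [3, 3, 5, 6, 17, 20]
Mean = 54/6 = 9
Median = 11/2
Freq: {17: 1, 20: 1, 6: 1, 5: 1, 3: 2}
Mode: [3]

Mean=9, Median=11/2, Mode=3


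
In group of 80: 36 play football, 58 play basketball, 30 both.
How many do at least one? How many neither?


|A∪B| = 36+58-30 = 64
Neither = 80-64 = 16

At least one: 64; Neither: 16


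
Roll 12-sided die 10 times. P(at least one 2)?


P(no 2)^10 = (11/12)^10 = 25937424601/61917364224
P(≥1) = 1 - 25937424601/61917364224 = 35979939623/61917364224

P = 35979939623/61917364224 ≈ 58.11%


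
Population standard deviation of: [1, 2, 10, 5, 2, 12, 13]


Mean = 45/7
  (1-45/7)²=1444/49
  (2-45/7)²=961/49
  (10-45/7)²=625/49
  (5-45/7)²=100/49
  (2-45/7)²=961/49
  (12-45/7)²=1521/49
  (13-45/7)²=2116/49
Σ(x-μ)² = 1104/7
σ² = (1104/7)/7 = 1104/49

σ = √(1104/49) ≈ 4.7466


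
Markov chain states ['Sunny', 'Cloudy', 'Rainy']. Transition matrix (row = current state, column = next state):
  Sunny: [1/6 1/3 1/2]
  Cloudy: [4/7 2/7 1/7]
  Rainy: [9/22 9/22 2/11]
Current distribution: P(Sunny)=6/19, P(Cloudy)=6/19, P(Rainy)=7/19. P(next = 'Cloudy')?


P(next=Cloudy) = Σᵢ P(now=i)×P(i→Cloudy)
= 6/19×1/3 + 6/19×2/7 + 7/19×9/22
= 2/19 + 12/133 + 63/418 = 1013/2926

P = 1013/2926 ≈ 0.3462


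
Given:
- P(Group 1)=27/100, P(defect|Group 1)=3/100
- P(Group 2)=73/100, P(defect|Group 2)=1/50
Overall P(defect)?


P(B) = Σ P(B|Aᵢ)×P(Aᵢ)
  3/100×27/100 = 81/10000
  1/50×73/100 = 73/5000
Sum = 227/10000

P(defect) = 227/10000 ≈ 2.27%


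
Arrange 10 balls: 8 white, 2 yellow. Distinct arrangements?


10!/(8!×2!) = 45

45


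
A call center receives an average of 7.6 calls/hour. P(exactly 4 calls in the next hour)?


Poisson(λ=7.6): P(X=4) = e^(-λ)×λ^k/k!
= e^(-7.6) × 7.6^4 / 4!
≈ 0.0005004514334 × 3336.2176 / 24 ≈ 0.069567

P(X=4) ≈ 0.069567 ≈ 6.96%


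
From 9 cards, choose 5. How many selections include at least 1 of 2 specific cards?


Complement: C(9,5) - C(7,5) = 126 - 21 = 105

105


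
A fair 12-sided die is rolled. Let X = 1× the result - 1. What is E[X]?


E[die] = (1+12)/2 = 13/2
E[X] = 1×13/2 - 1 = 11/2

E[X] = 11/2


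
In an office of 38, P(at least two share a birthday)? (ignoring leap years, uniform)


P(all different) = Π(365-i)/365 for i=0..37
= 0.135932
P(match) = 1 - 0.135932 = 0.864068

P ≈ 0.8641 ≈ 86.41%


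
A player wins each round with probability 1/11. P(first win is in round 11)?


Geometric: P(X=11) = (1-p)^(k-1)×p = (10/11)^10×1/11 = 10000000000/285311670611

P(X=11) = 10000000000/285311670611 ≈ 3.50%


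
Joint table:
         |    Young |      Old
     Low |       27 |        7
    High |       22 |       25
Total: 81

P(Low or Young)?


P(Low∨Young) = P(Low) + P(Young) - P(Low∧Young)
= (34 + 49 - 27)/81 = 56/81

P = 56/81 ≈ 69.14%


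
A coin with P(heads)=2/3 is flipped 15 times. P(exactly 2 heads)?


Binomial: P(X=2) = C(15,2)×p^2×(1-p)^13
= 105 × 4/9 × 1/1594323 = 140/4782969

P(X=2) = 140/4782969 ≈ 0.00%


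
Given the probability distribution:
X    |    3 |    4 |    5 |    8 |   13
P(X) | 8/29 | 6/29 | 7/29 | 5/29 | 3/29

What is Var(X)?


E[X] = 162/29
E[X²] = 1170/29
Var(X) = E[X²] - (E[X])² = 1170/29 - 26244/841 = 7686/841

Var(X) = 7686/841 ≈ 9.1391


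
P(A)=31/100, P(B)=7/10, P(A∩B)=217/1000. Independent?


P(A)×P(B) = 217/1000
P(A∩B) = 217/1000
Equal ✓ → Independent

Yes, independent


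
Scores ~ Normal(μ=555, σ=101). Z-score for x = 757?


z = (x - μ)/σ = (757 - 555)/101 = 2.0

z = 2.0


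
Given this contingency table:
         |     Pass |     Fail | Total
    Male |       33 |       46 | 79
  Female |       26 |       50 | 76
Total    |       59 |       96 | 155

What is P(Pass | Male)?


P(Pass | Male) = 33/(33+46) = 33/79

P(Pass|Male) = 33/79 ≈ 41.77%


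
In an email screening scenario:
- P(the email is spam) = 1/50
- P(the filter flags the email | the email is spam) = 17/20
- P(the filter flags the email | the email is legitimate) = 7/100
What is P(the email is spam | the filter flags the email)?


Using Bayes' theorem:
P(A|B) = P(B|A)·P(A) / P(B)

P(the filter flags the email) = 17/20 × 1/50 + 7/100 × 49/50
= 17/1000 + 343/5000 = 107/1250

P(the email is spam|the filter flags the email) = (17/1000) / (107/1250) = 85/428

P(the email is spam|the filter flags the email) = 85/428 ≈ 19.86%


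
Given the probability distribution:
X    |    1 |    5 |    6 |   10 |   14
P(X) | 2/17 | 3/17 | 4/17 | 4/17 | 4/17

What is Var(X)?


E[X] = 137/17
E[X²] = 1405/17
Var(X) = E[X²] - (E[X])² = 1405/17 - 18769/289 = 5116/289

Var(X) = 5116/289 ≈ 17.7024


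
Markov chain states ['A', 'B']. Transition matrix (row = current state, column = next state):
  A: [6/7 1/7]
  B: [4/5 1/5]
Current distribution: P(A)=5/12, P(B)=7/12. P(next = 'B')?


P(next=B) = Σᵢ P(now=i)×P(i→B)
= 5/12×1/7 + 7/12×1/5
= 5/84 + 7/60 = 37/210

P = 37/210 ≈ 0.1762


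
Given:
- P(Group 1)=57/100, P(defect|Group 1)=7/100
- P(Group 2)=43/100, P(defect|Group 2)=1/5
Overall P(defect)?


P(B) = Σ P(B|Aᵢ)×P(Aᵢ)
  7/100×57/100 = 399/10000
  1/5×43/100 = 43/500
Sum = 1259/10000

P(defect) = 1259/10000 ≈ 12.59%


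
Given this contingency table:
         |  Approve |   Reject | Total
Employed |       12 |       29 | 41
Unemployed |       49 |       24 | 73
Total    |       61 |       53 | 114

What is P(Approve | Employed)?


P(Approve | Employed) = 12/(12+29) = 12/41

P(Approve|Employed) = 12/41 ≈ 29.27%


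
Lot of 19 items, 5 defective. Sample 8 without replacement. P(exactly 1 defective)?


Hypergeometric: C(5,1)×C(14,7)/C(19,8)
= 5×3432/75582 = 220/969

P(X=1) = 220/969 ≈ 22.70%


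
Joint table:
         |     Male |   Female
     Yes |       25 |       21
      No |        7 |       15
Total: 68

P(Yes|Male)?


P(Yes|Male) = 25/(25+7) = 25/32

P = 25/32 ≈ 78.12%


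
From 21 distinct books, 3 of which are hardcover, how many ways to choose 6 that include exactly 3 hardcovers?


Choose 3 of the 3 hardcovers and 3 of the other 18 books:
C(3,3)×C(18,3) = 1×816 = 816

816


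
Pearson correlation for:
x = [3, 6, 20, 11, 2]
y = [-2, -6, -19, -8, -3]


n=5, Σx=42, Σy=-38, Σxy=-516, Σx²=570, Σy²=474
r = (5×(-516) - 42×(-38))/√((5×570 - 42²)(5×474 - (-38)²))
= -984/√(1086×926) = -984/√1005636 ≈ -984/1002.8140 ≈ -0.9812

r ≈ -0.9812


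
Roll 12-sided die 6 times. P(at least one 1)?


P(no 1)^6 = (11/12)^6 = 1771561/2985984
P(≥1) = 1 - 1771561/2985984 = 1214423/2985984

P = 1214423/2985984 ≈ 40.67%


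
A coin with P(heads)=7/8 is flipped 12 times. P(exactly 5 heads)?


Binomial: P(X=5) = C(12,5)×p^5×(1-p)^7
= 792 × 16807/32768 × 1/2097152 = 1663893/8589934592

P(X=5) = 1663893/8589934592 ≈ 0.02%


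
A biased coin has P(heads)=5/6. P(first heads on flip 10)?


Geometric: P(X=10) = (1-p)^(k-1)×p = (1/6)^9×5/6 = 5/60466176

P(X=10) = 5/60466176 ≈ 0.00%


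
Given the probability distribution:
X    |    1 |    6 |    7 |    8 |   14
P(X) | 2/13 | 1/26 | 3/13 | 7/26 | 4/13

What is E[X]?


E[X] = Σ x·P(X=x)
= (1)×(2/13) + (6)×(1/26) + (7)×(3/13) + (8)×(7/26) + (14)×(4/13)
= 110/13

E[X] = 110/13


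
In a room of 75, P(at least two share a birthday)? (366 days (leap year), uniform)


P(all different) = Π(366-i)/366 for i=0..74
= 0.000287
P(match) = 1 - 0.000287 = 0.999713

P ≈ 0.9997 ≈ 99.97%


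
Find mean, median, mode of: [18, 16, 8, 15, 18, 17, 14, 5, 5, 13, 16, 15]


Sorted: [5, 5, 8, 13, 14, 15, 15, 16, 16, 17, 18, 18]
Mean = 160/12 = 40/3
Median = 15
Freq: {18: 2, 16: 2, 8: 1, 15: 2, 17: 1, 14: 1, 5: 2, 13: 1}
Mode: [5, 15, 16, 18]

Mean=40/3, Median=15, Mode=[5, 15, 16, 18]


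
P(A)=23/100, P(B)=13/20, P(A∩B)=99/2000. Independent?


P(A)×P(B) = 299/2000
P(A∩B) = 99/2000
Not equal → NOT independent

No, not independent


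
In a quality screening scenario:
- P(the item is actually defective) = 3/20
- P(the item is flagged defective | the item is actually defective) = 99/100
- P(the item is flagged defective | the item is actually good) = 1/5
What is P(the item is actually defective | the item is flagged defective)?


Using Bayes' theorem:
P(A|B) = P(B|A)·P(A) / P(B)

P(the item is flagged defective) = 99/100 × 3/20 + 1/5 × 17/20
= 297/2000 + 17/100 = 637/2000

P(the item is actually defective|the item is flagged defective) = (297/2000) / (637/2000) = 297/637

P(the item is actually defective|the item is flagged defective) = 297/637 ≈ 46.62%


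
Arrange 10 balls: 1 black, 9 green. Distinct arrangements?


10!/(1!×9!) = 10

10


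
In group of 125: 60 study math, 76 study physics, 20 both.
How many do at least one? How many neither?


|A∪B| = 60+76-20 = 116
Neither = 125-116 = 9

At least one: 116; Neither: 9


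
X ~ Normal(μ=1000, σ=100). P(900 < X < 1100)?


z₁=(900-1000)/100=-1.0, z₂=(1100-1000)/100=1.0
P = Φ(1.0) - Φ(-1.0) = 0.841345 - 0.158655 = 0.682690 ≈ 0.6827

P(900 < X < 1100) ≈ 0.6827


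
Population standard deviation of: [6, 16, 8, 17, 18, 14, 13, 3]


Mean = 95/8
  (6-95/8)²=2209/64
  (16-95/8)²=1089/64
  (8-95/8)²=961/64
  (17-95/8)²=1681/64
  (18-95/8)²=2401/64
  (14-95/8)²=289/64
  (13-95/8)²=81/64
  (3-95/8)²=5041/64
Σ(x-μ)² = 1719/8
σ² = (1719/8)/8 = 1719/64

σ = √(1719/64) ≈ 5.1826


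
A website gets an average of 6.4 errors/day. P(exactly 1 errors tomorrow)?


Poisson(λ=6.4): P(X=1) = e^(-λ)×λ^k/k!
= e^(-6.4) × 6.4^1 / 1!
≈ 0.001661557273 × 6.4 / 1 ≈ 0.010634

P(X=1) ≈ 0.010634 ≈ 1.06%


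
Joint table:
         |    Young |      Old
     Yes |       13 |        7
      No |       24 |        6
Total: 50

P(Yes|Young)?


P(Yes|Young) = 13/(13+24) = 13/37

P = 13/37 ≈ 35.14%


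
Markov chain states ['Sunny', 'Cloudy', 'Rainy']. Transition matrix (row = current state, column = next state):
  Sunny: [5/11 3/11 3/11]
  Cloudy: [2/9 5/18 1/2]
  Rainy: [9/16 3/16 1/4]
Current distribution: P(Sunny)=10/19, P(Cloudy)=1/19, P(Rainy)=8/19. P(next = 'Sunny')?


P(next=Sunny) = Σᵢ P(now=i)×P(i→Sunny)
= 10/19×5/11 + 1/19×2/9 + 8/19×9/16
= 50/209 + 2/171 + 9/38 = 1835/3762

P = 1835/3762 ≈ 0.4878


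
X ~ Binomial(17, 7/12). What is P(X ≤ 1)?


P(X ≤ 1) = Σ P(X=i) for i=0..1
P(X=0) = 762939453125/2218611106740436992
P(X=1) = 18157958984375/2218611106740436992
Sum = 4730224609375/554652776685109248

P(X ≤ 1) = 4730224609375/554652776685109248 ≈ 0.00%


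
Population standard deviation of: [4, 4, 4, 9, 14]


Mean = 35/5 = 7
  (4-7)²=9
  (4-7)²=9
  (4-7)²=9
  (9-7)²=4
  (14-7)²=49
Σ(x-μ)² = 80
σ² = 80/5 = 16

σ = √(16) ≈ 4.0000


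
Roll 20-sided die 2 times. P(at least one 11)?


P(no 11)^2 = (19/20)^2 = 361/400
P(≥1) = 1 - 361/400 = 39/400

P = 39/400 ≈ 9.75%


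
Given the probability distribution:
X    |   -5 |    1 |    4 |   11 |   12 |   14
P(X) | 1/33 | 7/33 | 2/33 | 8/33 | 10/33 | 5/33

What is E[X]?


E[X] = Σ x·P(X=x)
= (-5)×(1/33) + (1)×(7/33) + (4)×(2/33) + (11)×(8/33) + (12)×(10/33) + (14)×(5/33)
= 96/11

E[X] = 96/11


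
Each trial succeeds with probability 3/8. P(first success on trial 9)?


Geometric: P(X=9) = (1-p)^(k-1)×p = (5/8)^8×3/8 = 1171875/134217728

P(X=9) = 1171875/134217728 ≈ 0.87%


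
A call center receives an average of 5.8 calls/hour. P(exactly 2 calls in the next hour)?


Poisson(λ=5.8): P(X=2) = e^(-λ)×λ^k/k!
= e^(-5.8) × 5.8^2 / 2!
≈ 0.003027554745 × 33.64 / 2 ≈ 0.050923

P(X=2) ≈ 0.050923 ≈ 5.09%


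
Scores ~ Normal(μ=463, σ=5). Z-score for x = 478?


z = (x - μ)/σ = (478 - 463)/5 = 3.0

z = 3.0


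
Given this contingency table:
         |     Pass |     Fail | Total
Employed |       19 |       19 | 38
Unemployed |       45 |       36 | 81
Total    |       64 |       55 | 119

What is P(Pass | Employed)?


P(Pass | Employed) = 19/(19+19) = 19/38 = 1/2

P(Pass|Employed) = 1/2 ≈ 50.00%


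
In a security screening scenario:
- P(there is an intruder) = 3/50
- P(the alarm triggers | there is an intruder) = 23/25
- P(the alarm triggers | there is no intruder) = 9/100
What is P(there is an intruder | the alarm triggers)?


Using Bayes' theorem:
P(A|B) = P(B|A)·P(A) / P(B)

P(the alarm triggers) = 23/25 × 3/50 + 9/100 × 47/50
= 69/1250 + 423/5000 = 699/5000

P(there is an intruder|the alarm triggers) = (69/1250) / (699/5000) = 92/233

P(there is an intruder|the alarm triggers) = 92/233 ≈ 39.48%


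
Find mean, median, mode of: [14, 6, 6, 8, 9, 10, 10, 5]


Sorted: [5, 6, 6, 8, 9, 10, 10, 14]
Mean = 68/8 = 17/2
Median = 17/2
Freq: {14: 1, 6: 2, 8: 1, 9: 1, 10: 2, 5: 1}
Mode: [6, 10]

Mean=17/2, Median=17/2, Mode=[6, 10]


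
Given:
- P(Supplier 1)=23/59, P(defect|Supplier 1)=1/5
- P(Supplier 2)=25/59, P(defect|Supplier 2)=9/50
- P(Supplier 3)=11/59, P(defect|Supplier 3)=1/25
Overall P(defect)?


P(B) = Σ P(B|Aᵢ)×P(Aᵢ)
  1/5×23/59 = 23/295
  9/50×25/59 = 9/118
  1/25×11/59 = 11/1475
Sum = 477/2950

P(defect) = 477/2950 ≈ 16.17%


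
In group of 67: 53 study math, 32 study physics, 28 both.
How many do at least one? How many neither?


|A∪B| = 53+32-28 = 57
Neither = 67-57 = 10

At least one: 57; Neither: 10


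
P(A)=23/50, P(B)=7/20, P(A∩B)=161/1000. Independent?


P(A)×P(B) = 161/1000
P(A∩B) = 161/1000
Equal ✓ → Independent

Yes, independent


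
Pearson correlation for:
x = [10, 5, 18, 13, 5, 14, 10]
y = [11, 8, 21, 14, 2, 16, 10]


n=7, Σx=75, Σy=82, Σxy=1044, Σx²=939, Σy²=1182
r = (7×1044 - 75×82)/√((7×939 - 75²)(7×1182 - 82²))
= 1158/√(948×1550) = 1158/√1469400 ≈ 1158/1212.1881 ≈ 0.9553

r ≈ 0.9553


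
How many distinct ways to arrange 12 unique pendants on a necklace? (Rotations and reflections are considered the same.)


Free circular arrangements: rotations and reflections both identified.
(n-1)!/2 = 11!/2 = 39916800/2 = 19958400

19958400


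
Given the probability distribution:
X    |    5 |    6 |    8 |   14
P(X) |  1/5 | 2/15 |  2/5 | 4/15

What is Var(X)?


E[X] = 131/15
E[X²] = 263/3
Var(X) = E[X²] - (E[X])² = 263/3 - 17161/225 = 2564/225

Var(X) = 2564/225 ≈ 11.3956


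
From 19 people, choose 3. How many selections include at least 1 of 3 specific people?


Complement: C(19,3) - C(16,3) = 969 - 560 = 409

409


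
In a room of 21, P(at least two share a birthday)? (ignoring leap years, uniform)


P(all different) = Π(365-i)/365 for i=0..20
= 0.556312
P(match) = 1 - 0.556312 = 0.443688

P ≈ 0.4437 ≈ 44.37%


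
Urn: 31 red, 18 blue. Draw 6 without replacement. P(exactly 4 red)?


Hypergeometric: C(31,4)×C(18,2)/C(49,6)
= 31465×153/13983816 = 229245/665896

P(X=4) = 229245/665896 ≈ 34.43%


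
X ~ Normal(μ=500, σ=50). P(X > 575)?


z = (575-500)/50 = 1.5
P(X > 575) = 1 - P(Z ≤ 1.5) = 1 - 0.9332 = 0.0668

P(X > 575) ≈ 0.0668


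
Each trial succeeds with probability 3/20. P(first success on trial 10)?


Geometric: P(X=10) = (1-p)^(k-1)×p = (17/20)^9×3/20 = 355763629491/10240000000000

P(X=10) = 355763629491/10240000000000 ≈ 3.47%


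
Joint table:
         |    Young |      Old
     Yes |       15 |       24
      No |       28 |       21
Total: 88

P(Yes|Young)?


P(Yes|Young) = 15/(15+28) = 15/43

P = 15/43 ≈ 34.88%


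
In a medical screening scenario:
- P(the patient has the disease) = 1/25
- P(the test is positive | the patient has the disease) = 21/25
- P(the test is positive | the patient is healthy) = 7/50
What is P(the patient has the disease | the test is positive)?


Using Bayes' theorem:
P(A|B) = P(B|A)·P(A) / P(B)

P(the test is positive) = 21/25 × 1/25 + 7/50 × 24/25
= 21/625 + 84/625 = 21/125

P(the patient has the disease|the test is positive) = (21/625) / (21/125) = 1/5

P(the patient has the disease|the test is positive) = 1/5 ≈ 20.00%


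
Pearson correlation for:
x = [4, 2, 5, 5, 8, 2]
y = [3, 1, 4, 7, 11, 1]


n=6, Σx=26, Σy=27, Σxy=159, Σx²=138, Σy²=197
r = (6×159 - 26×27)/√((6×138 - 26²)(6×197 - 27²))
= 252/√(152×453) = 252/√68856 ≈ 252/262.4043 ≈ 0.9604

r ≈ 0.9604


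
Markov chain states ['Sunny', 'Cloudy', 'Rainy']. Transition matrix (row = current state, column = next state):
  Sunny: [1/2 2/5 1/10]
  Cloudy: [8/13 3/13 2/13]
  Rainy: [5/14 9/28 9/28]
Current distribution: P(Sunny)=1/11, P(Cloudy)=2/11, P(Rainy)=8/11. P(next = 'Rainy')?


P(next=Rainy) = Σᵢ P(now=i)×P(i→Rainy)
= 1/11×1/10 + 2/11×2/13 + 8/11×9/28
= 1/110 + 4/143 + 18/77 = 2711/10010

P = 2711/10010 ≈ 0.2708


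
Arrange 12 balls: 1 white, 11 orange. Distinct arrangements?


12!/(1!×11!) = 12

12


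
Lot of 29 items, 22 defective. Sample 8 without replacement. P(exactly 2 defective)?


Hypergeometric: C(22,2)×C(7,6)/C(29,8)
= 231×7/4292145 = 49/130065

P(X=2) = 49/130065 ≈ 0.04%


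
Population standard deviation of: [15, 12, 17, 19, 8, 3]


Mean = 74/6 = 37/3
  (15-37/3)²=64/9
  (12-37/3)²=1/9
  (17-37/3)²=196/9
  (19-37/3)²=400/9
  (8-37/3)²=169/9
  (3-37/3)²=784/9
Σ(x-μ)² = 538/3
σ² = (538/3)/6 = 269/9

σ = √(269/9) ≈ 5.4671


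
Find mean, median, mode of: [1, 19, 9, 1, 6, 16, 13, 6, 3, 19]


Sorted: [1, 1, 3, 6, 6, 9, 13, 16, 19, 19]
Mean = 93/10
Median = 15/2
Freq: {1: 2, 19: 2, 9: 1, 6: 2, 16: 1, 13: 1, 3: 1}
Mode: [1, 6, 19]

Mean=93/10, Median=15/2, Mode=[1, 6, 19]


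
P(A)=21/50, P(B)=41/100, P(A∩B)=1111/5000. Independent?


P(A)×P(B) = 861/5000
P(A∩B) = 1111/5000
Not equal → NOT independent

No, not independent


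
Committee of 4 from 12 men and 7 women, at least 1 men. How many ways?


Count by #men:
  1M,3W: C(12,1)×C(7,3)=420
  2M,2W: C(12,2)×C(7,2)=1386
  3M,1W: C(12,3)×C(7,1)=1540
  4M,0W: C(12,4)×C(7,0)=495
Total = 3841

3841


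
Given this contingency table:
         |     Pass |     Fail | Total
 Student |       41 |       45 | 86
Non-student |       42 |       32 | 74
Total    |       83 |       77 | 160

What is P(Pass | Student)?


P(Pass | Student) = 41/(41+45) = 41/86

P(Pass|Student) = 41/86 ≈ 47.67%


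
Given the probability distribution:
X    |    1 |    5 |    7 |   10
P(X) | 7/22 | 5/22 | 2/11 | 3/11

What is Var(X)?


E[X] = 60/11
E[X²] = 464/11
Var(X) = E[X²] - (E[X])² = 464/11 - 3600/121 = 1504/121

Var(X) = 1504/121 ≈ 12.4298


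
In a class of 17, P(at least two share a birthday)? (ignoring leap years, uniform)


P(all different) = Π(365-i)/365 for i=0..16
= 0.684992
P(match) = 1 - 0.684992 = 0.315008

P ≈ 0.3150 ≈ 31.50%


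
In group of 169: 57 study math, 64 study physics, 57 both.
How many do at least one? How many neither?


|A∪B| = 57+64-57 = 64
Neither = 169-64 = 105

At least one: 64; Neither: 105


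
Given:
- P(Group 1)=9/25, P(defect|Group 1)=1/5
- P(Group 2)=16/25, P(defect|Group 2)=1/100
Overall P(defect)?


P(B) = Σ P(B|Aᵢ)×P(Aᵢ)
  1/5×9/25 = 9/125
  1/100×16/25 = 4/625
Sum = 49/625

P(defect) = 49/625 ≈ 7.84%


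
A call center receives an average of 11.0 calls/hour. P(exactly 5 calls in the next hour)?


Poisson(λ=11.0): P(X=5) = e^(-λ)×λ^k/k!
= e^(-11.0) × 11.0^5 / 5!
≈ 1.670170079e-05 × 161051 / 120 ≈ 0.022415

P(X=5) ≈ 0.022415 ≈ 2.24%


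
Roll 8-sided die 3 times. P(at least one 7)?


P(no 7)^3 = (7/8)^3 = 343/512
P(≥1) = 1 - 343/512 = 169/512

P = 169/512 ≈ 33.01%


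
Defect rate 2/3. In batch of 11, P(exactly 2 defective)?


Binomial: P(X=2) = C(11,2)×p^2×(1-p)^9
= 55 × 4/9 × 1/19683 = 220/177147

P(X=2) = 220/177147 ≈ 0.12%


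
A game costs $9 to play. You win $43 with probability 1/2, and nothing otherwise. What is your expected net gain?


E[gain] = (43-9)×1/2 + (-9)×1/2
= 17 - 9/2 = 25/2

Expected net gain = $25/2 ≈ $12.50


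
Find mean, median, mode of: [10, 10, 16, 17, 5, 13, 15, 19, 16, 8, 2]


Sorted: [2, 5, 8, 10, 10, 13, 15, 16, 16, 17, 19]
Mean = 131/11
Median = 13
Freq: {10: 2, 16: 2, 17: 1, 5: 1, 13: 1, 15: 1, 19: 1, 8: 1, 2: 1}
Mode: [10, 16]

Mean=131/11, Median=13, Mode=[10, 16]


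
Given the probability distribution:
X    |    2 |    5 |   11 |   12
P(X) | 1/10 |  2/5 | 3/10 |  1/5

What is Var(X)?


E[X] = 79/10
E[X²] = 151/2
Var(X) = E[X²] - (E[X])² = 151/2 - 6241/100 = 1309/100

Var(X) = 1309/100 ≈ 13.0900


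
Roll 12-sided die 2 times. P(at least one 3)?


P(no 3)^2 = (11/12)^2 = 121/144
P(≥1) = 1 - 121/144 = 23/144

P = 23/144 ≈ 15.97%


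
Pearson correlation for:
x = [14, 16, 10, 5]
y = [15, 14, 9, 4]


n=4, Σx=45, Σy=42, Σxy=544, Σx²=577, Σy²=518
r = (4×544 - 45×42)/√((4×577 - 45²)(4×518 - 42²))
= 286/√(283×308) = 286/√87164 ≈ 286/295.2355 ≈ 0.9687

r ≈ 0.9687


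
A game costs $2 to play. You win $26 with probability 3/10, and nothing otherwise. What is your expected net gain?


E[gain] = (26-2)×3/10 + (-2)×7/10
= 36/5 - 7/5 = 29/5

Expected net gain = $29/5 ≈ $5.80


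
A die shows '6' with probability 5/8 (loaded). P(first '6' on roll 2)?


Geometric: P(X=2) = (1-p)^(k-1)×p = (3/8)^1×5/8 = 15/64

P(X=2) = 15/64 ≈ 23.44%


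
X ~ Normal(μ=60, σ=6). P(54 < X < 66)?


z₁=(54-60)/6=-1.0, z₂=(66-60)/6=1.0
P = Φ(1.0) - Φ(-1.0) = 0.841345 - 0.158655 = 0.682690 ≈ 0.6827

P(54 < X < 66) ≈ 0.6827


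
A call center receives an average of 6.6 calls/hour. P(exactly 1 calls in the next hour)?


Poisson(λ=6.6): P(X=1) = e^(-λ)×λ^k/k!
= e^(-6.6) × 6.6^1 / 1!
≈ 0.001360368038 × 6.6 / 1 ≈ 0.008978

P(X=1) ≈ 0.008978 ≈ 0.90%


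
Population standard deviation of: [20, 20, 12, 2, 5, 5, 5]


Mean = 69/7
  (20-69/7)²=5041/49
  (20-69/7)²=5041/49
  (12-69/7)²=225/49
  (2-69/7)²=3025/49
  (5-69/7)²=1156/49
  (5-69/7)²=1156/49
  (5-69/7)²=1156/49
Σ(x-μ)² = 2400/7
σ² = (2400/7)/7 = 2400/49

σ = √(2400/49) ≈ 6.9985


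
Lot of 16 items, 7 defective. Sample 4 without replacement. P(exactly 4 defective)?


Hypergeometric: C(7,4)×C(9,0)/C(16,4)
= 35×1/1820 = 1/52

P(X=4) = 1/52 ≈ 1.92%


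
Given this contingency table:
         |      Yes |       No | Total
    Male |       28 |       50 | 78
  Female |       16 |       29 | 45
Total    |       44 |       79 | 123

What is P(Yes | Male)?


P(Yes | Male) = 28/(28+50) = 28/78 = 14/39

P(Yes|Male) = 14/39 ≈ 35.90%


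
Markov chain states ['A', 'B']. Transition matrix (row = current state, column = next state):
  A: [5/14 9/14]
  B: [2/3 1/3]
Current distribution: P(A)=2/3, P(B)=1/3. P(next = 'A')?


P(next=A) = Σᵢ P(now=i)×P(i→A)
= 2/3×5/14 + 1/3×2/3
= 5/21 + 2/9 = 29/63

P = 29/63 ≈ 0.4603


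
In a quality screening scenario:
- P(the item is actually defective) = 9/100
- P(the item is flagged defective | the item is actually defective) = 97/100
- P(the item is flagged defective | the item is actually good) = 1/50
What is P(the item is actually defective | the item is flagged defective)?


Using Bayes' theorem:
P(A|B) = P(B|A)·P(A) / P(B)

P(the item is flagged defective) = 97/100 × 9/100 + 1/50 × 91/100
= 873/10000 + 91/5000 = 211/2000

P(the item is actually defective|the item is flagged defective) = (873/10000) / (211/2000) = 873/1055

P(the item is actually defective|the item is flagged defective) = 873/1055 ≈ 82.75%


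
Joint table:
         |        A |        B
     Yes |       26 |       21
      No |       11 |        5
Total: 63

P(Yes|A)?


P(Yes|A) = 26/(26+11) = 26/37

P = 26/37 ≈ 70.27%


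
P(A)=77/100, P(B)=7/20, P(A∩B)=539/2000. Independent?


P(A)×P(B) = 539/2000
P(A∩B) = 539/2000
Equal ✓ → Independent

Yes, independent


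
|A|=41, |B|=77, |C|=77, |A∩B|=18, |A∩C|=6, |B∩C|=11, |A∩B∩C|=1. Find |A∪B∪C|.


|A∪B∪C| = 41+77+77-18-6-11+1 = 161

|A∪B∪C| = 161


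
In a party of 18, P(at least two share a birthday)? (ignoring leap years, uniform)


P(all different) = Π(365-i)/365 for i=0..17
= 0.653089
P(match) = 1 - 0.653089 = 0.346911

P ≈ 0.3469 ≈ 34.69%


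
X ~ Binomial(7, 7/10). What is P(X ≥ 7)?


P(X ≥ 7) = Σ P(X=i) for i=7..7
P(X=7) = 823543/10000000
Sum = 823543/10000000

P(X ≥ 7) = 823543/10000000 ≈ 8.24%


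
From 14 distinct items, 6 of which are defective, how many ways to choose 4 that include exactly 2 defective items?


Choose 2 of the 6 defective items and 2 of the other 8 items:
C(6,2)×C(8,2) = 15×28 = 420

420


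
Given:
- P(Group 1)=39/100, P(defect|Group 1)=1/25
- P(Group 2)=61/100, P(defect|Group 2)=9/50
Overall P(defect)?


P(B) = Σ P(B|Aᵢ)×P(Aᵢ)
  1/25×39/100 = 39/2500
  9/50×61/100 = 549/5000
Sum = 627/5000

P(defect) = 627/5000 ≈ 12.54%


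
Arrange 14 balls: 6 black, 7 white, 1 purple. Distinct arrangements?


14!/(6!×7!×1!) = 24024

24024


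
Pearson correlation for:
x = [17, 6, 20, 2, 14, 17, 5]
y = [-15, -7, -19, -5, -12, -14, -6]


n=7, Σx=81, Σy=-78, Σxy=-1123, Σx²=1239, Σy²=1036
r = (7×(-1123) - 81×(-78))/√((7×1239 - 81²)(7×1036 - (-78)²))
= -1543/√(2112×1168) = -1543/√2466816 ≈ -1543/1570.6101 ≈ -0.9824

r ≈ -0.9824


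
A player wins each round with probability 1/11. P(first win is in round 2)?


Geometric: P(X=2) = (1-p)^(k-1)×p = (10/11)^1×1/11 = 10/121

P(X=2) = 10/121 ≈ 8.26%


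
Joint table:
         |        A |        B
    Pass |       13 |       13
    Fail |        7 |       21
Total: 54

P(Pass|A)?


P(Pass|A) = 13/(13+7) = 13/20

P = 13/20 ≈ 65.00%


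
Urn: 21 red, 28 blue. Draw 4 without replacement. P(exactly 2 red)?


Hypergeometric: C(21,2)×C(28,2)/C(49,4)
= 210×378/211876 = 405/1081

P(X=2) = 405/1081 ≈ 37.47%


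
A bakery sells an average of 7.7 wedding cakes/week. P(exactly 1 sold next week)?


Poisson(λ=7.7): P(X=1) = e^(-λ)×λ^k/k!
= e^(-7.7) × 7.7^1 / 1!
≈ 0.0004528271829 × 7.7 / 1 ≈ 0.003487

P(X=1) ≈ 0.003487 ≈ 0.35%


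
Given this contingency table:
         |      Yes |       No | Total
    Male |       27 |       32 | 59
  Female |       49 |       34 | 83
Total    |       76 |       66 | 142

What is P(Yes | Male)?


P(Yes | Male) = 27/(27+32) = 27/59

P(Yes|Male) = 27/59 ≈ 45.76%


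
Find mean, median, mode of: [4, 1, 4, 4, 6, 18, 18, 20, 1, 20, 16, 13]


Sorted: [1, 1, 4, 4, 4, 6, 13, 16, 18, 18, 20, 20]
Mean = 125/12
Median = 19/2
Freq: {4: 3, 1: 2, 6: 1, 18: 2, 20: 2, 16: 1, 13: 1}
Mode: [4]

Mean=125/12, Median=19/2, Mode=4


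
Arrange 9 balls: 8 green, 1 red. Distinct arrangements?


9!/(8!×1!) = 9

9


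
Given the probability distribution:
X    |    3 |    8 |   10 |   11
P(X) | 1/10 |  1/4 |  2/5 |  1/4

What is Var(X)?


E[X] = 181/20
E[X²] = 1743/20
Var(X) = E[X²] - (E[X])² = 1743/20 - 32761/400 = 2099/400

Var(X) = 2099/400 ≈ 5.2475


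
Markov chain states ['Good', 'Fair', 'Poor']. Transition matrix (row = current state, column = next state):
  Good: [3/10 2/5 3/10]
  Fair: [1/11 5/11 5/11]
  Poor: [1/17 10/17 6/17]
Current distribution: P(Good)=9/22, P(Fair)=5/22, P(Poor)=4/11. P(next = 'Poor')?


P(next=Poor) = Σᵢ P(now=i)×P(i→Poor)
= 9/22×3/10 + 5/22×5/11 + 4/11×6/17
= 27/220 + 25/242 + 24/187 = 14579/41140

P = 14579/41140 ≈ 0.3544


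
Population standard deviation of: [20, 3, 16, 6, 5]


Mean = 50/5 = 10
  (20-10)²=100
  (3-10)²=49
  (16-10)²=36
  (6-10)²=16
  (5-10)²=25
Σ(x-μ)² = 226
σ² = 226/5

σ = √(226/5) ≈ 6.7231


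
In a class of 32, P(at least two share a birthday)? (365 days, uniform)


P(all different) = Π(365-i)/365 for i=0..31
= 0.246652
P(match) = 1 - 0.246652 = 0.753348

P ≈ 0.7533 ≈ 75.33%


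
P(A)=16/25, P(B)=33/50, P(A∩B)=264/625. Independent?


P(A)×P(B) = 264/625
P(A∩B) = 264/625
Equal ✓ → Independent

Yes, independent


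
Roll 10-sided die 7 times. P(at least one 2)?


P(no 2)^7 = (9/10)^7 = 4782969/10000000
P(≥1) = 1 - 4782969/10000000 = 5217031/10000000

P = 5217031/10000000 ≈ 52.17%


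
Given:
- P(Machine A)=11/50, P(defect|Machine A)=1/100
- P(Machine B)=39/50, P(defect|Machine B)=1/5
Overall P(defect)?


P(B) = Σ P(B|Aᵢ)×P(Aᵢ)
  1/100×11/50 = 11/5000
  1/5×39/50 = 39/250
Sum = 791/5000

P(defect) = 791/5000 ≈ 15.82%


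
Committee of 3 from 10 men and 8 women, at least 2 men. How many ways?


Count by #men:
  2M,1W: C(10,2)×C(8,1)=360
  3M,0W: C(10,3)×C(8,0)=120
Total = 480

480


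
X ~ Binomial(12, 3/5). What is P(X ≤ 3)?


P(X ≤ 3) = Σ P(X=i) for i=0..3
P(X=0) = 4096/244140625
P(X=1) = 73728/244140625
P(X=2) = 608256/244140625
P(X=3) = 608256/48828125
Sum = 745472/48828125

P(X ≤ 3) = 745472/48828125 ≈ 1.53%


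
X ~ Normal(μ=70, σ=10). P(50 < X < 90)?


z₁=(50-70)/10=-2.0, z₂=(90-70)/10=2.0
P = Φ(2.0) - Φ(-2.0) = 0.977250 - 0.022750 = 0.954500 ≈ 0.9545

P(50 < X < 90) ≈ 0.9545
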